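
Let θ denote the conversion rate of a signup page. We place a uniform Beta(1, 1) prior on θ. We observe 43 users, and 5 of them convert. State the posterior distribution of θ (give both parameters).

Observing 5 successes and 38 failures updates Beta(1, 1) by adding the success and failure counts to the two shape parameters: α = 1+5 = 6, β = 1+38 = 39.

Posterior: Beta(6, 39)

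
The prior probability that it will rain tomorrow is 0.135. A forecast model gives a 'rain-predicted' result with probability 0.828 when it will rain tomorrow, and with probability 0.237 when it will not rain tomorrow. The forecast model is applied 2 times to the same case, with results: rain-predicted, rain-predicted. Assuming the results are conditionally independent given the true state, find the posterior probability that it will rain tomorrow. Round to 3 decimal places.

Let H be the event that it will rain tomorrow; start with P(H) = 0.135. P('rain-predicted'|H) = 0.828, P('rain-predicted'|¬H) = 0.237.
Update on result 1 ('rain-predicted'): P(H) ← 0.828·0.1350 / (0.828·0.1350 + 0.237·0.8650) = 0.11178/0.31678 = 0.3529.
Update on result 2 ('rain-predicted'): P(H) ← 0.828·0.3529 / (0.828·0.3529 + 0.237·0.6471) = 0.29217/0.44554 = 0.6558.

Posterior P(H) ≈ 0.656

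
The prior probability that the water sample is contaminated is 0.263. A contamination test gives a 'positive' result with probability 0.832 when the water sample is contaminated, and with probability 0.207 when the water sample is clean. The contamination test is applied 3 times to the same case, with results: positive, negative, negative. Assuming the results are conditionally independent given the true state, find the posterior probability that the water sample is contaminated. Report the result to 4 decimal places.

Posterior P(H) ≈ 0.0605

Let H be the event that the water sample is contaminated; start with P(H) = 0.263. P('positive'|H) = 0.832, P('positive'|¬H) = 0.207.
Update on result 1 ('positive'): P(H) ← 0.832·0.2630 / (0.832·0.2630 + 0.207·0.7370) = 0.21882/0.37138 = 0.5892.
Update on result 2 ('negative'): P(H) ← 0.168·0.5892 / (0.168·0.5892 + 0.793·0.4108) = 0.098986/0.42475 = 0.2330.
Update on result 3 ('negative'): P(H) ← 0.168·0.2330 / (0.168·0.2330 + 0.793·0.7670) = 0.039152/0.64734 = 0.0605.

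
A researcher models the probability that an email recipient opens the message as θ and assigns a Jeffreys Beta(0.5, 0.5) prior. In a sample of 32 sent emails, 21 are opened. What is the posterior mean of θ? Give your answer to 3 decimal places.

The binomial likelihood is conjugate to the Beta prior: with 21 successes and 11 failures, the posterior is Beta(0.5+21, 0.5+11) = Beta(21.5, 11.5).
Posterior mean = α/(α+β) = 21.5/33 = 0.652.

Posterior mean ≈ 0.652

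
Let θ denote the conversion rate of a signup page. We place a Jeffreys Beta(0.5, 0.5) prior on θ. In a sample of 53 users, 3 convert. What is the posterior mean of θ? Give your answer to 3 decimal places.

The binomial likelihood is conjugate to the Beta prior: with 3 successes and 50 failures, the posterior is Beta(0.5+3, 0.5+50) = Beta(3.5, 50.5).
Posterior mean = α/(α+β) = 3.5/54 = 0.065.

Posterior mean ≈ 0.065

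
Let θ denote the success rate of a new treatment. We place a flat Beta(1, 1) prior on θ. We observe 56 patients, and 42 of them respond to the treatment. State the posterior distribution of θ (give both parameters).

Posterior: Beta(43, 15)

Observing 42 successes and 14 failures updates Beta(1, 1) by adding the success and failure counts to the two shape parameters: α = 1+42 = 43, β = 1+14 = 15.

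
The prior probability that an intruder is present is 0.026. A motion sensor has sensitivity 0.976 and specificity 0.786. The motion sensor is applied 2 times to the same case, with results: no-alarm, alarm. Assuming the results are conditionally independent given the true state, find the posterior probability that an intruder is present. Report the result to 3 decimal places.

Posterior P(H) ≈ 0.004

Let H be the event that an intruder is present; start with P(H) = 0.026. P('alarm'|H) = 0.976, P('alarm'|¬H) = 0.214.
Update on result 1 ('no-alarm'): P(H) ← 0.024·0.0260 / (0.024·0.0260 + 0.786·0.9740) = 0.00062400/0.76619 = 0.0008.
Update on result 2 ('alarm'): P(H) ← 0.976·0.0008 / (0.976·0.0008 + 0.214·0.9992) = 0.00079488/0.21462 = 0.0037.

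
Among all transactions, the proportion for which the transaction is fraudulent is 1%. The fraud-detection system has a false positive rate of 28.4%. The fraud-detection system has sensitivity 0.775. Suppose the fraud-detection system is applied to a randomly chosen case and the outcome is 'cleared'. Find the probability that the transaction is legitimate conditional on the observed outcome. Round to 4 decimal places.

Let H be the event that the transaction is fraudulent. P(H) = 0.01, so P(¬H) = 0.99. With E the 'cleared' result, P(E|H) = 0.225 and P(E|¬H) = 0.716.
P(E) = 0.225·0.01 + 0.716·0.99 = 0.0022500 + 0.70884 = 0.71109.
By Bayes' theorem, P(H|E) = 0.0022500 / 0.71109 = 0.0032. Hence P(¬H|E) = 1 − 0.0032 = 0.9968.

P(¬H | E) ≈ 0.9968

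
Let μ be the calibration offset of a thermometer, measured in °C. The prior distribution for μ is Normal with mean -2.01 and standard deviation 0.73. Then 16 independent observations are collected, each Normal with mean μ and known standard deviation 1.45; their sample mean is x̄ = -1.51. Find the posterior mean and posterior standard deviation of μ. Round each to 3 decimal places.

Posterior mean ≈ -1.609; posterior SD ≈ 0.325

Prior precision 1/τ₀² = 1/0.73² = 1.87652; data precision n/σ² = 16/1.45² = 7.60999.
Posterior precision = 1.87652 + 7.60999 = 9.48651, giving posterior SD = 1/√9.48651 = 0.325.
Posterior mean = (1.87652·-2.01 + 7.60999·-1.51) / 9.48651 = -1.609.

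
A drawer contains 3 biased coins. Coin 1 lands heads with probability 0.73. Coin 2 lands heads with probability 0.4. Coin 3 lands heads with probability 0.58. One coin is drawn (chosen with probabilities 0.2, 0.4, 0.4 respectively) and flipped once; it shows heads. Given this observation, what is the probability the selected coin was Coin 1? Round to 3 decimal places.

Posterior probability ≈ 0.271

P(heads|C1) = 0.73; P(heads|C2) = 0.4; P(heads|C3) = 0.58.
Prior × likelihood for each source: 0.2·0.73=0.1460, 0.4·0.4=0.1600, 0.4·0.58=0.2320. Summing gives P(heads) = 0.53800.
P(Coin 1 | heads) = 0.1460 / 0.53800 = 0.271.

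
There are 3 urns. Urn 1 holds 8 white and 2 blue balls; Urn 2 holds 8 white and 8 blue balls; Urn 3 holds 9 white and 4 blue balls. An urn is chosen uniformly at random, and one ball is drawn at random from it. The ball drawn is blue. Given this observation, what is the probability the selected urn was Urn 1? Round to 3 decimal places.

Posterior probability ≈ 0.198

P(blue|Urn 1) = 0.2; P(blue|Urn 2) = 0.5; P(blue|Urn 3) = 0.3077.
Prior × likelihood for each source: 0.333333·0.2=0.06667, 0.333333·0.5=0.1667, 0.333333·0.3077=0.1026. Summing gives P(blue) = 0.33590.
P(Urn 1 | blue) = 0.06667 / 0.33590 = 0.198.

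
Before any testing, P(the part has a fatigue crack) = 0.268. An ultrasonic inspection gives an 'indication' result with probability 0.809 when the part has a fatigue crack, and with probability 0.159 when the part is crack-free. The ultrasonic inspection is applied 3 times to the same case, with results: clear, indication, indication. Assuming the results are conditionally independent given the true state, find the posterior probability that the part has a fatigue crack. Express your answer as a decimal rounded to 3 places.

Posterior P(H) ≈ 0.683

Let H be the event that the part has a fatigue crack; start with P(H) = 0.268. P('indication'|H) = 0.809, P('indication'|¬H) = 0.159.
Update on result 1 ('clear'): P(H) ← 0.191·0.2680 / (0.191·0.2680 + 0.841·0.7320) = 0.051188/0.66680 = 0.0768.
Update on result 2 ('indication'): P(H) ← 0.809·0.0768 / (0.809·0.0768 + 0.159·0.9232) = 0.062104/0.20890 = 0.2973.
Update on result 3 ('indication'): P(H) ← 0.809·0.2973 / (0.809·0.2973 + 0.159·0.7027) = 0.24051/0.35224 = 0.6828.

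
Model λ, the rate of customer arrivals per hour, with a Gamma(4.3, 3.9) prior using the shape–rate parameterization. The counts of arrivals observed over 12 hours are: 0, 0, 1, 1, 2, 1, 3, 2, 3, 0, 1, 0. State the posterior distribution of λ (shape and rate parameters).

Posterior: Gamma(shape=18.3, rate=15.9)

Total count ∑xᵢ = 14 over n = 12 hours.
Gamma is conjugate to the Poisson likelihood: posterior is Gamma(shape = 4.3+14 = 18.3, rate = 3.9+12 = 15.9).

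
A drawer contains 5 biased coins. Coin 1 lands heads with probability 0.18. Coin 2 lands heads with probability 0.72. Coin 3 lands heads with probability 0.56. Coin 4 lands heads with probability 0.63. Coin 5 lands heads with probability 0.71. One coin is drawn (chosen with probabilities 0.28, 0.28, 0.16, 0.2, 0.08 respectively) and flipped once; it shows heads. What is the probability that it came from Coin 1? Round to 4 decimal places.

Tabulate prior·likelihood by source: [1] prior 0.28, lik 0.18, product 0.05040; [2] prior 0.28, lik 0.72, product 0.2016; [3] prior 0.16, lik 0.56, product 0.08960; [4] prior 0.2, lik 0.63, product 0.1260; [5] prior 0.08, lik 0.71, product 0.05680.
Normalizing constant = 0.52440; the posterior for Coin 1 is its product over the sum, 0.05040/0.52440 = 0.0961.

Posterior probability ≈ 0.0961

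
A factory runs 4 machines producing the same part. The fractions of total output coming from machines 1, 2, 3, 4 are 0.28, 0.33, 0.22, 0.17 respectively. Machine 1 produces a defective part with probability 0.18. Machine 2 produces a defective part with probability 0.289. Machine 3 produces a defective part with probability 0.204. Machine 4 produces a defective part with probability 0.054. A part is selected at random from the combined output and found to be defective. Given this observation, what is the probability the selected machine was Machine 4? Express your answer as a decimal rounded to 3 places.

Tabulate prior·likelihood by source: [1] prior 0.28, lik 0.18, product 0.05040; [2] prior 0.33, lik 0.289, product 0.09537; [3] prior 0.22, lik 0.204, product 0.04488; [4] prior 0.17, lik 0.054, product 0.009180.
Normalizing constant = 0.19983; the posterior for Machine 4 is its product over the sum, 0.009180/0.19983 = 0.046.

Posterior probability ≈ 0.046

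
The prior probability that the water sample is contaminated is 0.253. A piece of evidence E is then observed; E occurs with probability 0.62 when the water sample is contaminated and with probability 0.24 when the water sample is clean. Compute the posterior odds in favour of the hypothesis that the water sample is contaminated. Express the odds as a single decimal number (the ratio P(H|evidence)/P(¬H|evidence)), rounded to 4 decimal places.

Posterior odds ≈ 0.8749

Prior odds = 0.253/(1−0.253) = 0.33869.
Likelihood ratio for E = 0.62/0.24 = 2.5833.
Posterior odds = prior odds × LR = 0.87494.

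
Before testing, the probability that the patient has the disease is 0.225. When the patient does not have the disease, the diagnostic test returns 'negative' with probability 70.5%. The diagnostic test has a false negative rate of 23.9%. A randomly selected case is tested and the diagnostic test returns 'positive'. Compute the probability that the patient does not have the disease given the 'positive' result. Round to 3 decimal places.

P(¬H | E) ≈ 0.572

Let H be the event that the patient has the disease. P(H) = 0.225, so P(¬H) = 0.775. With E the 'positive' result, P(E|H) = 0.761 and P(E|¬H) = 0.295.
P(E) = 0.761·0.225 + 0.295·0.775 = 0.17123 + 0.22862 = 0.39985.
By Bayes' theorem, P(H|E) = 0.17123 / 0.39985 = 0.428. Hence P(¬H|E) = 1 − 0.428 = 0.572.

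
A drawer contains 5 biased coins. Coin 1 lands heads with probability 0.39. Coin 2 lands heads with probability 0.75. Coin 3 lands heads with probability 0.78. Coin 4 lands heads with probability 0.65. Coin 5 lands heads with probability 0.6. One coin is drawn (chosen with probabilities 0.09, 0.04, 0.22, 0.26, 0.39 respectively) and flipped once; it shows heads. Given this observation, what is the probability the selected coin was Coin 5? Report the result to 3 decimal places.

Posterior probability ≈ 0.366

P(heads|C1) = 0.39; P(heads|C2) = 0.75; P(heads|C3) = 0.78; P(heads|C4) = 0.65; P(heads|C5) = 0.6.
Prior × likelihood for each source: 0.09·0.39=0.03510, 0.04·0.75=0.03000, 0.22·0.78=0.1716, 0.26·0.65=0.1690, 0.39·0.6=0.2340. Summing gives P(heads) = 0.63970.
P(Coin 5 | heads) = 0.2340 / 0.63970 = 0.366.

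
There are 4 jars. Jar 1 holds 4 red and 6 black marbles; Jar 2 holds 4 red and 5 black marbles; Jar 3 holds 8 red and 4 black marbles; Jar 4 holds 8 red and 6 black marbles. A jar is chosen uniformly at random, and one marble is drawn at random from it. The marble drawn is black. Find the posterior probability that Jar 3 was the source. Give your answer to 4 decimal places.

P(black|Jar 1) = 0.6; P(black|Jar 2) = 0.5556; P(black|Jar 3) = 0.3333; P(black|Jar 4) = 0.4286.
Prior × likelihood for each source: 0.25·0.6=0.1500, 0.25·0.5556=0.1389, 0.25·0.3333=0.08333, 0.25·0.4286=0.1071. Summing gives P(black) = 0.47937.
P(Jar 3 | black) = 0.08333 / 0.47937 = 0.1738.

Posterior probability ≈ 0.1738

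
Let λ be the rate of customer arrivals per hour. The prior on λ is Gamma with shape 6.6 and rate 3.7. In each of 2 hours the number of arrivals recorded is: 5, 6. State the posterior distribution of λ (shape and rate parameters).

The Poisson likelihood adds the total count to the shape and the number of exposure periods to the rate. Here ∑xᵢ = 11 and n = 2, so shape 6.6→17.6 and rate 3.7→5.7.

Posterior: Gamma(shape=17.6, rate=5.7)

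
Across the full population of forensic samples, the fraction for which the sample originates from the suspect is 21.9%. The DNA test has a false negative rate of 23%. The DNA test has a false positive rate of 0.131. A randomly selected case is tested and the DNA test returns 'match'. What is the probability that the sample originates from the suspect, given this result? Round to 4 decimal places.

Let H be the event that the sample originates from the suspect. P(H) = 0.219, so P(¬H) = 0.781. With E the 'match' result, P(E|H) = 0.77 and P(E|¬H) = 0.131.
P(E) = 0.77·0.219 + 0.131·0.781 = 0.16863 + 0.10231 = 0.27094.
By Bayes' theorem, P(H|E) = 0.16863 / 0.27094 = 0.6224.

P(H | E) ≈ 0.6224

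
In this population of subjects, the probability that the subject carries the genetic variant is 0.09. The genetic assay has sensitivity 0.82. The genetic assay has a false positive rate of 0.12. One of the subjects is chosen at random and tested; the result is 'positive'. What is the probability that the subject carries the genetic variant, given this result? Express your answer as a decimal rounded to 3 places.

P(H | E) ≈ 0.403

Write H for 'the subject carries the genetic variant'. Prior odds H:¬H = 0.09/0.91 = 0.098901. For the 'positive' outcome, the likelihood ratio is 0.82/0.12 = 6.8333.
Posterior odds = 0.098901 × 6.8333 = 0.67582, so P(H|E) = 0.67582/(1+0.67582) = 0.403.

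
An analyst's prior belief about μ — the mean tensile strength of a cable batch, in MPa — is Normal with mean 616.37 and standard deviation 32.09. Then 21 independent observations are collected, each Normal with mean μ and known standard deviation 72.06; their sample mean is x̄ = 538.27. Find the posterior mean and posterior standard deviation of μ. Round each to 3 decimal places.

Prior precision 1/τ₀² = 1/32.09² = 0.00097109; data precision n/σ² = 21/72.06² = 0.00404418.
Posterior precision = 0.00097109 + 0.00404418 = 0.00501528, giving posterior SD = 1/√0.00501528 = 14.121.
Posterior mean = (0.00097109·616.37 + 0.00404418·538.27) / 0.00501528 = 553.392.

Posterior mean ≈ 553.392; posterior SD ≈ 14.121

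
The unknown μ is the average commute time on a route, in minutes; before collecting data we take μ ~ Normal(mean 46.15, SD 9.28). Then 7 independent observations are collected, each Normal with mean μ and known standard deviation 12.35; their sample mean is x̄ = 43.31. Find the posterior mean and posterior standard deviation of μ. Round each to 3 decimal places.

Prior precision 1/τ₀² = 1/9.28² = 0.0116119; data precision n/σ² = 7/12.35² = 0.0458949.
Posterior precision = 0.0116119 + 0.0458949 = 0.0575068, giving posterior SD = 1/√0.0575068 = 4.170.
Posterior mean = (0.0116119·46.15 + 0.0458949·43.31) / 0.0575068 = 43.883.

Posterior mean ≈ 43.883; posterior SD ≈ 4.170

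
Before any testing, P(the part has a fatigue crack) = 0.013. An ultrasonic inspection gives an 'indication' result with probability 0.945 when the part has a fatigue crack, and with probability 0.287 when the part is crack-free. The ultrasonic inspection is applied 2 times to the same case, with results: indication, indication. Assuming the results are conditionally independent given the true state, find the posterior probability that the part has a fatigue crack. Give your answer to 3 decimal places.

Let H be the event that the part has a fatigue crack; start with P(H) = 0.013. P('indication'|H) = 0.945, P('indication'|¬H) = 0.287.
Update on result 1 ('indication'): P(H) ← 0.945·0.0130 / (0.945·0.0130 + 0.287·0.9870) = 0.012285/0.29555 = 0.0416.
Update on result 2 ('indication'): P(H) ← 0.945·0.0416 / (0.945·0.0416 + 0.287·0.9584) = 0.039280/0.31435 = 0.1250.

Posterior P(H) ≈ 0.125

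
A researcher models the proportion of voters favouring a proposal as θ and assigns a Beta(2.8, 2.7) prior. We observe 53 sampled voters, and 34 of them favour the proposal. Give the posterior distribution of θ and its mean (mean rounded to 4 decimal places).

The binomial likelihood is conjugate to the Beta prior: with 34 successes and 19 failures, the posterior is Beta(2.8+34, 2.7+19) = Beta(36.8, 21.7).
E[θ | data] = 36.8/(36.8+21.7) = 0.6291.

Posterior: Beta(36.8, 21.7); mean ≈ 0.6291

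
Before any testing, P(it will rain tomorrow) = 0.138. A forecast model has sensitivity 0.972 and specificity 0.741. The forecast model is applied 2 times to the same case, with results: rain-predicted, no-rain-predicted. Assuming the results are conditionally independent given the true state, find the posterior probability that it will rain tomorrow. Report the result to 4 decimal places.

Posterior P(H) ≈ 0.0222

Let H be the event that it will rain tomorrow; start with P(H) = 0.138. P('rain-predicted'|H) = 0.972, P('rain-predicted'|¬H) = 0.259.
Update on result 1 ('rain-predicted'): P(H) ← 0.972·0.1380 / (0.972·0.1380 + 0.259·0.8620) = 0.13414/0.35739 = 0.3753.
Update on result 2 ('no-rain-predicted'): P(H) ← 0.028·0.3753 / (0.028·0.3753 + 0.741·0.6247) = 0.010509/0.47340 = 0.0222.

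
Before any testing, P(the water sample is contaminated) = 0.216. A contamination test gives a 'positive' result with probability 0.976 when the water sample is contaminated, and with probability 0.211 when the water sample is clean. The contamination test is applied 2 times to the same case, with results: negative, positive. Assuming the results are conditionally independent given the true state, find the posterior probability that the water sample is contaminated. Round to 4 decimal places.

Posterior P(H) ≈ 0.0373

With H the event that the water sample is contaminated, the joint likelihood of the observed sequence is P(data|H) = 0.024·0.976 = 0.023424 and P(data|¬H) = 0.789·0.211 = 0.16648.
Bayes: P(H|data) = 0.216·0.023424 / (0.216·0.023424 + 0.784·0.16648) = 0.0050596/0.13558 = 0.0373.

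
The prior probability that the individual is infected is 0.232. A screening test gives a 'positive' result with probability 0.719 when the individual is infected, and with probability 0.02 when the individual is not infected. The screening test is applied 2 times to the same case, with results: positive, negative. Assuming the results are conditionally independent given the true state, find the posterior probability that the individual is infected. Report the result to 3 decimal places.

Posterior P(H) ≈ 0.757

With H the event that the individual is infected, the joint likelihood of the observed sequence is P(data|H) = 0.719·0.281 = 0.20204 and P(data|¬H) = 0.02·0.98 = 0.019600.
Bayes: P(H|data) = 0.232·0.20204 / (0.232·0.20204 + 0.768·0.019600) = 0.046873/0.061926 = 0.7569.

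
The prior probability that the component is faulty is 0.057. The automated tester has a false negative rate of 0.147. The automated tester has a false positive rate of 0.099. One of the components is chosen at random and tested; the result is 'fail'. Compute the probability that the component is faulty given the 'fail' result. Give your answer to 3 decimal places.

P(H | E) ≈ 0.342

Let H be the event that the component is faulty. P(H) = 0.057, so P(¬H) = 0.943. With E the 'fail' result, P(E|H) = 0.853 and P(E|¬H) = 0.099.
P(E) = 0.853·0.057 + 0.099·0.943 = 0.048621 + 0.093357 = 0.14198.
By Bayes' theorem, P(H|E) = 0.048621 / 0.14198 = 0.342.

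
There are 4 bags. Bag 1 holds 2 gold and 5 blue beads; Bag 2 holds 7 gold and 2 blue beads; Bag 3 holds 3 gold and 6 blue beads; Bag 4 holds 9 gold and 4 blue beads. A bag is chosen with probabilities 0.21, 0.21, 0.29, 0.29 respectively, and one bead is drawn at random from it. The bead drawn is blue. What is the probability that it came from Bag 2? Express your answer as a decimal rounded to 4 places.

Tabulate prior·likelihood by source: [1] prior 0.21, lik 0.7143, product 0.1500; [2] prior 0.21, lik 0.2222, product 0.04667; [3] prior 0.29, lik 0.6667, product 0.1933; [4] prior 0.29, lik 0.3077, product 0.08923.
Normalizing constant = 0.47923; the posterior for Bag 2 is its product over the sum, 0.04667/0.47923 = 0.0974.

Posterior probability ≈ 0.0974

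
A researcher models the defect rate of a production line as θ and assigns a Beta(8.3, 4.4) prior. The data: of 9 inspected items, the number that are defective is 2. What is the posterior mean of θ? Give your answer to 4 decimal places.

The binomial likelihood is conjugate to the Beta prior: with 2 successes and 7 failures, the posterior is Beta(8.3+2, 4.4+7) = Beta(10.3, 11.4).
E[θ | data] = 10.3/(10.3+11.4) = 0.4747.

Posterior mean ≈ 0.4747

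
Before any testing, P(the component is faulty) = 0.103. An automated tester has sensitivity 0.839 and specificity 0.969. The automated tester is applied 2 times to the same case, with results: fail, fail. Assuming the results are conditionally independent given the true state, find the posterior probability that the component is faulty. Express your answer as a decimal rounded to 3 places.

Posterior P(H) ≈ 0.988

Let H be the event that the component is faulty; start with P(H) = 0.103. P('fail'|H) = 0.839, P('fail'|¬H) = 0.031.
Update on result 1 ('fail'): P(H) ← 0.839·0.1030 / (0.839·0.1030 + 0.031·0.8970) = 0.086417/0.11422 = 0.7566.
Update on result 2 ('fail'): P(H) ← 0.839·0.7566 / (0.839·0.7566 + 0.031·0.2434) = 0.63475/0.64230 = 0.9883.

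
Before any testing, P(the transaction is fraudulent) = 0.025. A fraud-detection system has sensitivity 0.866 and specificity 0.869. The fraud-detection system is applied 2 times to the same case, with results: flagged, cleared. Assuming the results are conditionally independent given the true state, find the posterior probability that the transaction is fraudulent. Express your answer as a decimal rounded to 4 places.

Let H be the event that the transaction is fraudulent; start with P(H) = 0.025. P('flagged'|H) = 0.866, P('flagged'|¬H) = 0.131.
Update on result 1 ('flagged'): P(H) ← 0.866·0.0250 / (0.866·0.0250 + 0.131·0.9750) = 0.021650/0.14938 = 0.1449.
Update on result 2 ('cleared'): P(H) ← 0.134·0.1449 / (0.134·0.1449 + 0.869·0.8551) = 0.019422/0.76247 = 0.0255.

Posterior P(H) ≈ 0.0255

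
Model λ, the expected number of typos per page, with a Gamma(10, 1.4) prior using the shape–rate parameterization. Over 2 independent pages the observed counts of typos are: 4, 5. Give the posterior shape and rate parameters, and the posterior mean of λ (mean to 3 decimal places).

The Poisson likelihood adds the total count to the shape and the number of exposure periods to the rate. Here ∑xᵢ = 9 and n = 2, so shape 10→19 and rate 1.4→3.4.
Posterior mean = shape/rate = 19/3.4 = 5.588.

Posterior: Gamma(shape=19, rate=3.4); mean ≈ 5.588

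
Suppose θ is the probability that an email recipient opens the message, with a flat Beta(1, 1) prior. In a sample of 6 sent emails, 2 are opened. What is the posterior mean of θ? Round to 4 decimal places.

Posterior mean ≈ 0.3750

Observing 2 successes and 4 failures updates Beta(1, 1) by adding the success and failure counts to the two shape parameters: α = 1+2 = 3, β = 1+4 = 5.
E[θ | data] = 3/(3+5) = 0.3750.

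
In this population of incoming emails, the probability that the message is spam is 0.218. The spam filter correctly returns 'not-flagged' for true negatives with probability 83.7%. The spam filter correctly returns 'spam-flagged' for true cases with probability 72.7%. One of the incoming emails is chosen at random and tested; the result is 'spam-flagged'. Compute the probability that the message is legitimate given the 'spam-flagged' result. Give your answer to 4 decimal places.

P(¬H | E) ≈ 0.4458

Let H be the event that the message is spam. P(H) = 0.218, so P(¬H) = 0.782. With E the 'spam-flagged' result, P(E|H) = 0.727 and P(E|¬H) = 0.163.
P(E) = 0.727·0.218 + 0.163·0.782 = 0.15849 + 0.12747 = 0.28595.
By Bayes' theorem, P(H|E) = 0.15849 / 0.28595 = 0.5542. Hence P(¬H|E) = 1 − 0.5542 = 0.4458.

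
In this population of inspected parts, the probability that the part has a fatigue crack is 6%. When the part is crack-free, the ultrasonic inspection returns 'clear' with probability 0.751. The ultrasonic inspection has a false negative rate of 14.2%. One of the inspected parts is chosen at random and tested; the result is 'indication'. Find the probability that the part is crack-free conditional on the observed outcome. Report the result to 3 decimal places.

P(¬H | E) ≈ 0.820

Write H for 'the part has a fatigue crack'. Prior odds H:¬H = 0.06/0.94 = 0.063830. For the 'indication' outcome, the likelihood ratio is 0.858/0.249 = 3.4458.
Posterior odds = 0.063830 × 3.4458 = 0.21994, so P(H|E) = 0.21994/(1+0.21994) = 0.180. Then P(¬H|E) = 1 − 0.180 = 0.820.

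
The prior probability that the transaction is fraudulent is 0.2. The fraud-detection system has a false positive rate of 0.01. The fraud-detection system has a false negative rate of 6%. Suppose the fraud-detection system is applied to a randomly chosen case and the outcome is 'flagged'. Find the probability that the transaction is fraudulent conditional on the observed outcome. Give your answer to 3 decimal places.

Write H for 'the transaction is fraudulent'. Prior odds H:¬H = 0.2/0.8 = 0.25000. For the 'flagged' outcome, the likelihood ratio is 0.94/0.01 = 94.000.
Posterior odds = 0.25000 × 94.000 = 23.500, so P(H|E) = 23.500/(1+23.500) = 0.959.

P(H | E) ≈ 0.959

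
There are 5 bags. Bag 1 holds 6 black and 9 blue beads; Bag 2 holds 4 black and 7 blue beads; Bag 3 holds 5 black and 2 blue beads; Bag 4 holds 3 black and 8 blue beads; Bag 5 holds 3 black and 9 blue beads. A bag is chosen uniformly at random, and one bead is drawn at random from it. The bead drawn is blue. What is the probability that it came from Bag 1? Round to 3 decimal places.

Posterior probability ≈ 0.200

Tabulate prior·likelihood by source: [1] prior 0.2, lik 0.6, product 0.1200; [2] prior 0.2, lik 0.6364, product 0.1273; [3] prior 0.2, lik 0.2857, product 0.05714; [4] prior 0.2, lik 0.7273, product 0.1455; [5] prior 0.2, lik 0.75, product 0.1500.
Normalizing constant = 0.59987; the posterior for Bag 1 is its product over the sum, 0.1200/0.59987 = 0.200.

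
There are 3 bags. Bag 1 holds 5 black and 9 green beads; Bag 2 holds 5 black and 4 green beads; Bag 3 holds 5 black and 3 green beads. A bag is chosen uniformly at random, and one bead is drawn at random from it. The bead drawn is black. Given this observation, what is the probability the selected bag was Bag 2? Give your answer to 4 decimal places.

Posterior probability ≈ 0.3613

P(black|Bag 1) = 0.3571; P(black|Bag 2) = 0.5556; P(black|Bag 3) = 0.625.
Prior × likelihood for each source: 0.333333·0.3571=0.1190, 0.333333·0.5556=0.1852, 0.333333·0.625=0.2083. Summing gives P(black) = 0.51257.
P(Bag 2 | black) = 0.1852 / 0.51257 = 0.3613.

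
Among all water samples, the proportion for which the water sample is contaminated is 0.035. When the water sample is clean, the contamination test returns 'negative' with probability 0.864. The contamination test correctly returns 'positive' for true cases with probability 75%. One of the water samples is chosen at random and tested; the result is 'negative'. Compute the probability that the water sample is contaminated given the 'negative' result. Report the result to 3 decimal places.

Write H for 'the water sample is contaminated'. Prior odds H:¬H = 0.035/0.965 = 0.036269. For the 'negative' outcome, the likelihood ratio is 0.25/0.864 = 0.28935.
Posterior odds = 0.036269 × 0.28935 = 0.010495, so P(H|E) = 0.010495/(1+0.010495) = 0.010.

P(H | E) ≈ 0.010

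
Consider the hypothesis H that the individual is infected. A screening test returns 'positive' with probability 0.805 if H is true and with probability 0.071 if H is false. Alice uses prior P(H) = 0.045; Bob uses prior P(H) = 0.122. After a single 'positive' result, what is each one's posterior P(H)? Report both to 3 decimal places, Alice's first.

Alice: 0.348; Bob: 0.612

The likelihood ratio for a 'positive' result is 0.805/0.071 = 11.338.
Alice: prior odds 0.045/0.955 = 0.047120; posterior odds 0.53425; posterior probability 0.348.
Bob: prior odds 0.122/0.878 = 0.13895; posterior odds 1.5754; posterior probability 0.612.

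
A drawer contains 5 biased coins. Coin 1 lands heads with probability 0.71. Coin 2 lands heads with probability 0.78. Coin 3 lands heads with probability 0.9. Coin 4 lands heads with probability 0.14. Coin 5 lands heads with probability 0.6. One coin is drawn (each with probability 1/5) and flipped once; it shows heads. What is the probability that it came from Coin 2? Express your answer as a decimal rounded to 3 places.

P(heads|C1) = 0.71; P(heads|C2) = 0.78; P(heads|C3) = 0.9; P(heads|C4) = 0.14; P(heads|C5) = 0.6.
Prior × likelihood for each source: 0.2·0.71=0.1420, 0.2·0.78=0.1560, 0.2·0.9=0.1800, 0.2·0.14=0.02800, 0.2·0.6=0.1200. Summing gives P(heads) = 0.62600.
P(Coin 2 | heads) = 0.1560 / 0.62600 = 0.249.

Posterior probability ≈ 0.249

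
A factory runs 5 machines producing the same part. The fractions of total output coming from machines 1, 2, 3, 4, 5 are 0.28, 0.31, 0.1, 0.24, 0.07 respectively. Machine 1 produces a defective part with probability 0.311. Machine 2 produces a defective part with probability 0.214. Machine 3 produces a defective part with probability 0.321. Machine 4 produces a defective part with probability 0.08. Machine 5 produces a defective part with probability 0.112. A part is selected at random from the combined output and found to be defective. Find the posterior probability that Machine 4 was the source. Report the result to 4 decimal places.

P(defective|M1) = 0.311; P(defective|M2) = 0.214; P(defective|M3) = 0.321; P(defective|M4) = 0.08; P(defective|M5) = 0.112.
Prior × likelihood for each source: 0.28·0.311=0.08708, 0.31·0.214=0.06634, 0.1·0.321=0.03210, 0.24·0.08=0.01920, 0.07·0.112=0.007840. Summing gives P(defective) = 0.21256.
P(Machine 4 | defective) = 0.01920 / 0.21256 = 0.0903.

Posterior probability ≈ 0.0903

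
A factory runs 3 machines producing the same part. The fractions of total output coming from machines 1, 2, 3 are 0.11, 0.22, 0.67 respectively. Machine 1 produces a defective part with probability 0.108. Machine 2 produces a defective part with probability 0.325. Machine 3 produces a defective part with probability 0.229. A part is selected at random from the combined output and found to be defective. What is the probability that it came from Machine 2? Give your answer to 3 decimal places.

Posterior probability ≈ 0.302

Tabulate prior·likelihood by source: [1] prior 0.11, lik 0.108, product 0.01188; [2] prior 0.22, lik 0.325, product 0.07150; [3] prior 0.67, lik 0.229, product 0.1534.
Normalizing constant = 0.23681; the posterior for Machine 2 is its product over the sum, 0.07150/0.23681 = 0.302.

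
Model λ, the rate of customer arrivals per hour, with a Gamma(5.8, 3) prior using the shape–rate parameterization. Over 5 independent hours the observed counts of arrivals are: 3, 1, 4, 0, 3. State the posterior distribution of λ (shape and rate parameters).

Posterior: Gamma(shape=16.8, rate=8)

Total count ∑xᵢ = 11 over n = 5 hours.
Gamma is conjugate to the Poisson likelihood: posterior is Gamma(shape = 5.8+11 = 16.8, rate = 3+5 = 8).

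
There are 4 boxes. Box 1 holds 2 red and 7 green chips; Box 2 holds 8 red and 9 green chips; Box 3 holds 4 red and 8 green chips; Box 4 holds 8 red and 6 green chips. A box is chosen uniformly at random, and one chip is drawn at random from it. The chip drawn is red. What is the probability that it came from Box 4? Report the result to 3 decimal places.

P(red|Box 1) = 0.2222; P(red|Box 2) = 0.4706; P(red|Box 3) = 0.3333; P(red|Box 4) = 0.5714.
Prior × likelihood for each source: 0.25·0.2222=0.05556, 0.25·0.4706=0.1176, 0.25·0.3333=0.08333, 0.25·0.5714=0.1429. Summing gives P(red) = 0.39939.
P(Box 4 | red) = 0.1429 / 0.39939 = 0.358.

Posterior probability ≈ 0.358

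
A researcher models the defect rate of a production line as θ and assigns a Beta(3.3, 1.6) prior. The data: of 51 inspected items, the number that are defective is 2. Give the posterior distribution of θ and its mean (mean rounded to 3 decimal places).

The binomial likelihood is conjugate to the Beta prior: with 2 successes and 49 failures, the posterior is Beta(3.3+2, 1.6+49) = Beta(5.3, 50.6).
E[θ | data] = 5.3/(5.3+50.6) = 0.095.

Posterior: Beta(5.3, 50.6); mean ≈ 0.095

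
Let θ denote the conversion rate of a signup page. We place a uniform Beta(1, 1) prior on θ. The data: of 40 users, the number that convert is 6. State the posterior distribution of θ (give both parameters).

Posterior: Beta(7, 35)

The binomial likelihood is conjugate to the Beta prior: with 6 successes and 34 failures, the posterior is Beta(1+6, 1+34) = Beta(7, 35).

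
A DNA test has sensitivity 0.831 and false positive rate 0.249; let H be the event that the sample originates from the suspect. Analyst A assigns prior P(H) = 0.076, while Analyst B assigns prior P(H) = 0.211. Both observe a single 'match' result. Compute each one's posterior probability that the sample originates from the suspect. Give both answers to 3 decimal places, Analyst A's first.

Analyst A: 0.215; Analyst B: 0.472

P('+'|H) = 0.831, P('+'|¬H) = 0.249.
Analyst A: numerator 0.831·0.076 = 0.063156; evidence = 0.063156+0.249·0.924 = 0.29323; posterior = 0.215.
Analyst B: numerator 0.831·0.211 = 0.17534; evidence = 0.17534+0.249·0.789 = 0.37180; posterior = 0.472.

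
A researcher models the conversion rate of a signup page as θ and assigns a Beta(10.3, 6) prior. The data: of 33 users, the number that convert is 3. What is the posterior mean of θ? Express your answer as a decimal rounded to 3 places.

Observing 3 successes and 30 failures updates Beta(10.3, 6) by adding the success and failure counts to the two shape parameters: α = 10.3+3 = 13.3, β = 6+30 = 36.
E[θ | data] = 13.3/(13.3+36) = 0.270.

Posterior mean ≈ 0.270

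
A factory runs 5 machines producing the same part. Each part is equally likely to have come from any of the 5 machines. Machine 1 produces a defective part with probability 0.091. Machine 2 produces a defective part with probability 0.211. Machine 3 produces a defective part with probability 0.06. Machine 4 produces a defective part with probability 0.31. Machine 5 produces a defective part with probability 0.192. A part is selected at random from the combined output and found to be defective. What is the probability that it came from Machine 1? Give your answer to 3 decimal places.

Posterior probability ≈ 0.105

Tabulate prior·likelihood by source: [1] prior 0.2, lik 0.091, product 0.01820; [2] prior 0.2, lik 0.211, product 0.04220; [3] prior 0.2, lik 0.06, product 0.01200; [4] prior 0.2, lik 0.31, product 0.06200; [5] prior 0.2, lik 0.192, product 0.03840.
Normalizing constant = 0.17280; the posterior for Machine 1 is its product over the sum, 0.01820/0.17280 = 0.105.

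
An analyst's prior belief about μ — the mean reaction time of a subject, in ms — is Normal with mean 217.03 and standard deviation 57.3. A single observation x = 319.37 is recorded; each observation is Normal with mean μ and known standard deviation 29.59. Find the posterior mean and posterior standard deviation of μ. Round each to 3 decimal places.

With known σ, the Normal prior is conjugate. Weight on the data is w = (n/σ²)/(n/σ² + 1/τ₀²) = 0.00114212/(0.00114212+0.00030457) = 0.78947.
Posterior mean = w·x̄ + (1−w)·μ₀ = 0.78947·319.37 + 0.21053·217.03 = 297.824. Posterior variance = 1/(0.00114212+0.00030457) = 691.234, so SD = 26.291.

Posterior mean ≈ 297.824; posterior SD ≈ 26.291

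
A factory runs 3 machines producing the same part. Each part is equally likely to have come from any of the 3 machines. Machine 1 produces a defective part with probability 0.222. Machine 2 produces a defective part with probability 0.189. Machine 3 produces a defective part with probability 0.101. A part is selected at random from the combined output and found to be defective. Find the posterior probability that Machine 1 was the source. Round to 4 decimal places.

Posterior probability ≈ 0.4336

Tabulate prior·likelihood by source: [1] prior 0.333333, lik 0.222, product 0.07400; [2] prior 0.333333, lik 0.189, product 0.06300; [3] prior 0.333333, lik 0.101, product 0.03367.
Normalizing constant = 0.17067; the posterior for Machine 1 is its product over the sum, 0.07400/0.17067 = 0.4336.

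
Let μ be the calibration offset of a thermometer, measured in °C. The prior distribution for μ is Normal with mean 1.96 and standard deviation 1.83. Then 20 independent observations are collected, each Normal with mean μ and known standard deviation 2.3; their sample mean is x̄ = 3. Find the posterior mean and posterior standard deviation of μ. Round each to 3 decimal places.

Posterior mean ≈ 2.924; posterior SD ≈ 0.495

With known σ, the Normal prior is conjugate. Weight on the data is w = (n/σ²)/(n/σ² + 1/τ₀²) = 3.78072/(3.78072+0.298606) = 0.92680.
Posterior mean = w·x̄ + (1−w)·μ₀ = 0.92680·3 + 0.073200·1.96 = 2.924. Posterior variance = 1/(3.78072+0.298606) = 0.245139, so SD = 0.495.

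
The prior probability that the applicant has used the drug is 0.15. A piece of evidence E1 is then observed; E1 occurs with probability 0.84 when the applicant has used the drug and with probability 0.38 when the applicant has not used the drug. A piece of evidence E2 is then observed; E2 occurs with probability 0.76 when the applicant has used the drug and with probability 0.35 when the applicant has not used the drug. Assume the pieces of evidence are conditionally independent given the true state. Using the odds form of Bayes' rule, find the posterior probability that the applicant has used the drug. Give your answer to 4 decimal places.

Posterior probability ≈ 0.4586

Prior odds = 0.15/(1−0.15) = 0.17647.
Likelihood ratio for E1 = 0.84/0.38 = 2.2105.
Likelihood ratio for E2 = 0.76/0.35 = 2.1714.
Posterior odds = prior odds × LR₁ × LR₂ = 0.84706.
Posterior probability = odds/(1+odds) = 0.84706/1.8471 = 0.4586.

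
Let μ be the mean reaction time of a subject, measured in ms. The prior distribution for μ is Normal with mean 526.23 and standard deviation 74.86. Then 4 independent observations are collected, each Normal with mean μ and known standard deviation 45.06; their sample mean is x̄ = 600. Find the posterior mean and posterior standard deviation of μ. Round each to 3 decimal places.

Posterior mean ≈ 593.873; posterior SD ≈ 21.574

With known σ, the Normal prior is conjugate. Weight on the data is w = (n/σ²)/(n/σ² + 1/τ₀²) = 0.00197005/(0.00197005+0.00017844) = 0.91694.
Posterior mean = w·x̄ + (1−w)·μ₀ = 0.91694·600 + 0.083055·526.23 = 593.873. Posterior variance = 1/(0.00197005+0.00017844) = 465.442, so SD = 21.574.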